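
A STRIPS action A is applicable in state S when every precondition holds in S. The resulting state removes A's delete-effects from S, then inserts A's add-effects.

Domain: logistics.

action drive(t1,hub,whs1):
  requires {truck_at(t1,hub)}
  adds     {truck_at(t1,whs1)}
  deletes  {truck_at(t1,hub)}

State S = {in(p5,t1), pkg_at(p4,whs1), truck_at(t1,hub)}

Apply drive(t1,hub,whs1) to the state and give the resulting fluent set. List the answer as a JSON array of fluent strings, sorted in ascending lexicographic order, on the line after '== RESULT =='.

Progress:
  pre ⊆ S: {truck_at(t1,hub)} ⊆ S  — applicable
  S \ del = {in(p5,t1), pkg_at(p4,whs1)}
  ∪ add   = {in(p5,t1), pkg_at(p4,whs1), truck_at(t1,whs1)}

== RESULT ==
["in(p5,t1)", "pkg_at(p4,whs1)", "truck_at(t1,whs1)"]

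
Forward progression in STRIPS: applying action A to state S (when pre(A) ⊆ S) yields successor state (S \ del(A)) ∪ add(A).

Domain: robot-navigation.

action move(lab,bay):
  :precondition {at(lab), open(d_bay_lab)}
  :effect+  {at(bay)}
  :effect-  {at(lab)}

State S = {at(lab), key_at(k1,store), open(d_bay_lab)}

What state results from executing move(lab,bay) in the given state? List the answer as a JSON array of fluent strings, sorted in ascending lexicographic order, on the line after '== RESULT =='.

Progress:
  pre ⊆ S: {at(lab), open(d_bay_lab)} ⊆ S  — applicable
  S \ del = {key_at(k1,store), open(d_bay_lab)}
  ∪ add   = {at(bay), key_at(k1,store), open(d_bay_lab)}

== RESULT ==
["at(bay)", "key_at(k1,store)", "open(d_bay_lab)"]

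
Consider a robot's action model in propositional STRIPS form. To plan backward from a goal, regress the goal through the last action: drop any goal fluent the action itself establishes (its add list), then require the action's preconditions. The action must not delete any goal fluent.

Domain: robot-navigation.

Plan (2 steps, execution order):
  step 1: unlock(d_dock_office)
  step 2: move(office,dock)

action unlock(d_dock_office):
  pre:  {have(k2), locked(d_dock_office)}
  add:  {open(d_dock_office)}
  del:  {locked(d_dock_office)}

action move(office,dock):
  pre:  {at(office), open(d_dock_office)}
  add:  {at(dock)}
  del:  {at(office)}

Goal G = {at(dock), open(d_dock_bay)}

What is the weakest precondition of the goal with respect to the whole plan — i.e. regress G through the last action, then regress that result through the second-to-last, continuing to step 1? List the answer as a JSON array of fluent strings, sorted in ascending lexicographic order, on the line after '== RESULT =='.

Work backward from the goal:
  through step 2 (move(office,dock)): drop {at(dock)}, keep {open(d_dock_bay)}, require {at(office), open(d_dock_office)}
    → {at(office), open(d_dock_bay), open(d_dock_office)}
  through step 1 (unlock(d_dock_office)): drop {open(d_dock_office)}, keep {at(office), open(d_dock_bay)}, require {have(k2), locked(d_dock_office)}
    → {at(office), have(k2), locked(d_dock_office), open(d_dock_bay)}

== RESULT ==
["at(office)", "have(k2)", "locked(d_dock_office)", "open(d_dock_bay)"]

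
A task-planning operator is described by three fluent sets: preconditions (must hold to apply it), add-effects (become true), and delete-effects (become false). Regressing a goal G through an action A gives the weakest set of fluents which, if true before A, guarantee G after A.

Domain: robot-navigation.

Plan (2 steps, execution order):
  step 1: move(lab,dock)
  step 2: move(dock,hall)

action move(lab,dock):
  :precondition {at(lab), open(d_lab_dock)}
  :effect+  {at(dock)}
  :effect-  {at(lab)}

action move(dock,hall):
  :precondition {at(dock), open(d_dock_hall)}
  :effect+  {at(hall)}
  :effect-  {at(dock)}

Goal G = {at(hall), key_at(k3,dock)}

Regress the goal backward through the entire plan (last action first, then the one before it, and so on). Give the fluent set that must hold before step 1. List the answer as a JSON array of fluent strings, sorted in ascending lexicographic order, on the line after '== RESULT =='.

Regress step by step:
  through step 2 (move(dock,hall)): drop {at(hall)}, keep {key_at(k3,dock)}, require {at(dock), open(d_dock_hall)}
    → {at(dock), key_at(k3,dock), open(d_dock_hall)}
  through step 1 (move(lab,dock)): drop {at(dock)}, keep {key_at(k3,dock), open(d_dock_hall)}, require {at(lab), open(d_lab_dock)}
    → {at(lab), key_at(k3,dock), open(d_dock_hall), open(d_lab_dock)}

== RESULT ==
["at(lab)", "key_at(k3,dock)", "open(d_dock_hall)", "open(d_lab_dock)"]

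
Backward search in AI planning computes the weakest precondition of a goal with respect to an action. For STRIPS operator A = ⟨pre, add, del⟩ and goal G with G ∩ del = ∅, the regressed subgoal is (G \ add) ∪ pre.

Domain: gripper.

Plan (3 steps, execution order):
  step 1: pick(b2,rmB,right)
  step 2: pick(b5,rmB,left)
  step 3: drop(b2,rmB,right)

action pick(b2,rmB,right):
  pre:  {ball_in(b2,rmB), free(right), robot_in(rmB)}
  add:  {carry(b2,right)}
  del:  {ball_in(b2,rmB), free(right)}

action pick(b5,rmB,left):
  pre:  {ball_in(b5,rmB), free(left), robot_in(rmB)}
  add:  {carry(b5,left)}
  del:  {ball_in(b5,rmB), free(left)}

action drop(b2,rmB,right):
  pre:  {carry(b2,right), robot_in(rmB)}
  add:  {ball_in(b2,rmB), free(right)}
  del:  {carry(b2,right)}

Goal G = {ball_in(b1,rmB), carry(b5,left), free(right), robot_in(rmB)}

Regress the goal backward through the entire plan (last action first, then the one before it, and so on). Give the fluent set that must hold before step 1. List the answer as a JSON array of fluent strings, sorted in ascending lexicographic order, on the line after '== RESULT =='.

Regress step by step:
  through step 3 (drop(b2,rmB,right)): drop {free(right)}, keep {ball_in(b1,rmB), carry(b5,left), robot_in(rmB)}, require {carry(b2,right), robot_in(rmB)}
    → {ball_in(b1,rmB), carry(b2,right), carry(b5,left), robot_in(rmB)}
  through step 2 (pick(b5,rmB,left)): drop {carry(b5,left)}, keep {ball_in(b1,rmB), carry(b2,right), robot_in(rmB)}, require {ball_in(b5,rmB), free(left), robot_in(rmB)}
    → {ball_in(b1,rmB), ball_in(b5,rmB), carry(b2,right), free(left), robot_in(rmB)}
  through step 1 (pick(b2,rmB,right)): drop {carry(b2,right)}, keep {ball_in(b1,rmB), ball_in(b5,rmB), free(left), robot_in(rmB)}, require {ball_in(b2,rmB), free(right), robot_in(rmB)}
    → {ball_in(b1,rmB), ball_in(b2,rmB), ball_in(b5,rmB), free(left), free(right), robot_in(rmB)}

== RESULT ==
["ball_in(b1,rmB)", "ball_in(b2,rmB)", "ball_in(b5,rmB)", "free(left)", "free(right)", "robot_in(rmB)"]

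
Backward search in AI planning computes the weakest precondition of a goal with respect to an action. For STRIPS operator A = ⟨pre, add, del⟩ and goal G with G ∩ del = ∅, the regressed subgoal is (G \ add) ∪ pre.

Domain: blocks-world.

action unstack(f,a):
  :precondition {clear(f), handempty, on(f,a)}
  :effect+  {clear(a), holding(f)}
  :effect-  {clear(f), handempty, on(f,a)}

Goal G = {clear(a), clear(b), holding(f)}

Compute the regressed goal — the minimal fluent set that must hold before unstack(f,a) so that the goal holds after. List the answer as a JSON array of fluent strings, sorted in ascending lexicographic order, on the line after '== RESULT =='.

Compute (G \ add) ∪ pre:
  G ∩ del = {}  (empty — regression defined)
  G \ add = {clear(a), clear(b), holding(f)} \ {clear(a), holding(f)} = {clear(b)}
  ∪ pre   = {clear(b)} ∪ {clear(f), handempty, on(f,a)}
          = {clear(b), clear(f), handempty, on(f,a)}

== RESULT ==
["clear(b)", "clear(f)", "handempty", "on(f,a)"]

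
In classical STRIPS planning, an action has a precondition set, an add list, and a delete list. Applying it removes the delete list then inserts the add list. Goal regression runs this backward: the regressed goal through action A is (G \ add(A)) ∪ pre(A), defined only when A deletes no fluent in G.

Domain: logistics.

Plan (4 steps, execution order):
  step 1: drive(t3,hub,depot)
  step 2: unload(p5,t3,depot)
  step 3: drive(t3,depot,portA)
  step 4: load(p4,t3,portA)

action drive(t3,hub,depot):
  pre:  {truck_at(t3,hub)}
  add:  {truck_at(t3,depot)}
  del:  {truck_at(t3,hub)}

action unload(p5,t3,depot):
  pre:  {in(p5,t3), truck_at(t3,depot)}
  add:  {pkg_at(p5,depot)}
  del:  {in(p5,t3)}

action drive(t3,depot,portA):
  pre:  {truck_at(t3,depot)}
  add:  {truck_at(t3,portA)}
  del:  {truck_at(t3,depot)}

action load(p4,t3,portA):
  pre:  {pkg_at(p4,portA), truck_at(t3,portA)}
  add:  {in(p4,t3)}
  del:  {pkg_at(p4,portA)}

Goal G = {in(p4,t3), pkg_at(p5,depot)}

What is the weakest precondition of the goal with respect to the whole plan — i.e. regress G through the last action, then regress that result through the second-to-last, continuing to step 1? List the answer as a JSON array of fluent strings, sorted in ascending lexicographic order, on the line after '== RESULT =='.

Work backward from the goal:
  through step 4 (load(p4,t3,portA)): drop {in(p4,t3)}, keep {pkg_at(p5,depot)}, require {pkg_at(p4,portA), truck_at(t3,portA)}
    → {pkg_at(p4,portA), pkg_at(p5,depot), truck_at(t3,portA)}
  through step 3 (drive(t3,depot,portA)): drop {truck_at(t3,portA)}, keep {pkg_at(p4,portA), pkg_at(p5,depot)}, require {truck_at(t3,depot)}
    → {pkg_at(p4,portA), pkg_at(p5,depot), truck_at(t3,depot)}
  through step 2 (unload(p5,t3,depot)): drop {pkg_at(p5,depot)}, keep {pkg_at(p4,portA), truck_at(t3,depot)}, require {in(p5,t3), truck_at(t3,depot)}
    → {in(p5,t3), pkg_at(p4,portA), truck_at(t3,depot)}
  through step 1 (drive(t3,hub,depot)): drop {truck_at(t3,depot)}, keep {in(p5,t3), pkg_at(p4,portA)}, require {truck_at(t3,hub)}
    → {in(p5,t3), pkg_at(p4,portA), truck_at(t3,hub)}

== RESULT ==
["in(p5,t3)", "pkg_at(p4,portA)", "truck_at(t3,hub)"]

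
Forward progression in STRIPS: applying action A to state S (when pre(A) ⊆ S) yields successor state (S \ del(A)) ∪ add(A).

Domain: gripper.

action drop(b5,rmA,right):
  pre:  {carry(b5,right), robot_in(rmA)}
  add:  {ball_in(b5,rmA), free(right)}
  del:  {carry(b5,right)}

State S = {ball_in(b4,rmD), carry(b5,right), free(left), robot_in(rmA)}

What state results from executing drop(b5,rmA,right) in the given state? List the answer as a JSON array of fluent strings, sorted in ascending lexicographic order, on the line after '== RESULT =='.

Progress:
  pre ⊆ S: {carry(b5,right), robot_in(rmA)} ⊆ S  — applicable
  S \ del = {ball_in(b4,rmD), free(left), robot_in(rmA)}
  ∪ add   = {ball_in(b4,rmD), ball_in(b5,rmA), free(left), free(right), robot_in(rmA)}

== RESULT ==
["ball_in(b4,rmD)", "ball_in(b5,rmA)", "free(left)", "free(right)", "robot_in(rmA)"]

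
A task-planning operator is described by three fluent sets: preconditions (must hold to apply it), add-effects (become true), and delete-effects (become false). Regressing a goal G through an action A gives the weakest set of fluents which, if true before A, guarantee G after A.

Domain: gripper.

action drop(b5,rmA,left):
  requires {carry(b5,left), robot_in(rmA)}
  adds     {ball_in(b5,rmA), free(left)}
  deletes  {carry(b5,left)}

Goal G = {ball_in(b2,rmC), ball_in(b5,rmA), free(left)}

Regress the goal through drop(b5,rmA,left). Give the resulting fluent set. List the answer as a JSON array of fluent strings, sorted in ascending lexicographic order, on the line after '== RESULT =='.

Regress:
  G ∩ del = {}  (empty — regression defined)
  G \ add = {ball_in(b2,rmC), ball_in(b5,rmA), free(left)} \ {ball_in(b5,rmA), free(left)} = {ball_in(b2,rmC)}
  ∪ pre   = {ball_in(b2,rmC)} ∪ {carry(b5,left), robot_in(rmA)}
          = {ball_in(b2,rmC), carry(b5,left), robot_in(rmA)}

== RESULT ==
["ball_in(b2,rmC)", "carry(b5,left)", "robot_in(rmA)"]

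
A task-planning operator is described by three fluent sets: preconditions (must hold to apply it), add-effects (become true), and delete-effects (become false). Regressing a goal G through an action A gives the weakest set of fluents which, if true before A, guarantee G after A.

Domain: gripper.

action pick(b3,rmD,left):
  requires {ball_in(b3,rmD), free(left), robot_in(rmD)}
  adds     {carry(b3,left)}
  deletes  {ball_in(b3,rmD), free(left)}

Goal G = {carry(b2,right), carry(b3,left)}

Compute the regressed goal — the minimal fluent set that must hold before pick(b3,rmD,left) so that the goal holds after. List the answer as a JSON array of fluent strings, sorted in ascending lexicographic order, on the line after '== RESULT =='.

Regress:
  G ∩ del = {}  (empty — regression defined)
  G \ add = {carry(b2,right), carry(b3,left)} \ {carry(b3,left)} = {carry(b2,right)}
  ∪ pre   = {carry(b2,right)} ∪ {ball_in(b3,rmD), free(left), robot_in(rmD)}
          = {ball_in(b3,rmD), carry(b2,right), free(left), robot_in(rmD)}

== RESULT ==
["ball_in(b3,rmD)", "carry(b2,right)", "free(left)", "robot_in(rmD)"]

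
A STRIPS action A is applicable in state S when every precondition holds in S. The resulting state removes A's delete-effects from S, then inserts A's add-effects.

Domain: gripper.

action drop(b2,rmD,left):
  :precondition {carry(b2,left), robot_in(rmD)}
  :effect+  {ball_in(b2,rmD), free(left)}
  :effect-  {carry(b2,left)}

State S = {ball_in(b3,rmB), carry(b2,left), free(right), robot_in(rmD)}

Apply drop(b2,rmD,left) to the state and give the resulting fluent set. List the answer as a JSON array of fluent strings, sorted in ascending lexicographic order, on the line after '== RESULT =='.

Compute (S \ del) ∪ add:
  pre ⊆ S: {carry(b2,left), robot_in(rmD)} ⊆ S  — applicable
  S \ del = {ball_in(b3,rmB), free(right), robot_in(rmD)}
  ∪ add   = {ball_in(b2,rmD), ball_in(b3,rmB), free(left), free(right), robot_in(rmD)}

== RESULT ==
["ball_in(b2,rmD)", "ball_in(b3,rmB)", "free(left)", "free(right)", "robot_in(rmD)"]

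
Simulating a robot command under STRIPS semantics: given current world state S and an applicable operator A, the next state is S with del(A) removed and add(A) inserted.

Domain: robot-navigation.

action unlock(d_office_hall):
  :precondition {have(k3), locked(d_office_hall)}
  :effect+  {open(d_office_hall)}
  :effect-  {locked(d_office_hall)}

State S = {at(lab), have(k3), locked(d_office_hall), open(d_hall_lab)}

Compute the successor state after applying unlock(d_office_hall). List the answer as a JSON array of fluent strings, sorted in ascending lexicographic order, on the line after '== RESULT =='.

Progress:
  pre ⊆ S: {have(k3), locked(d_office_hall)} ⊆ S  — applicable
  S \ del = {at(lab), have(k3), open(d_hall_lab)}
  ∪ add   = {at(lab), have(k3), open(d_hall_lab), open(d_office_hall)}

== RESULT ==
["at(lab)", "have(k3)", "open(d_hall_lab)", "open(d_office_hall)"]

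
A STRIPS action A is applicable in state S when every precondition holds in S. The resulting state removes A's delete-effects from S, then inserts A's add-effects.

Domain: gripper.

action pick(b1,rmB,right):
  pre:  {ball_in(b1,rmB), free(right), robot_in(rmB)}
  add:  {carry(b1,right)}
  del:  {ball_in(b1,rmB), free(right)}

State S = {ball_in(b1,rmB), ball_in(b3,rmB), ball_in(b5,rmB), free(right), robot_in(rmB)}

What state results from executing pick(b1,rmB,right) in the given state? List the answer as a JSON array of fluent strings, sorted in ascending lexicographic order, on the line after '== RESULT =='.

Progress:
  pre ⊆ S: {ball_in(b1,rmB), free(right), robot_in(rmB)} ⊆ S  — applicable
  S \ del = {ball_in(b3,rmB), ball_in(b5,rmB), robot_in(rmB)}
  ∪ add   = {ball_in(b3,rmB), ball_in(b5,rmB), carry(b1,right), robot_in(rmB)}

== RESULT ==
["ball_in(b3,rmB)", "ball_in(b5,rmB)", "carry(b1,right)", "robot_in(rmB)"]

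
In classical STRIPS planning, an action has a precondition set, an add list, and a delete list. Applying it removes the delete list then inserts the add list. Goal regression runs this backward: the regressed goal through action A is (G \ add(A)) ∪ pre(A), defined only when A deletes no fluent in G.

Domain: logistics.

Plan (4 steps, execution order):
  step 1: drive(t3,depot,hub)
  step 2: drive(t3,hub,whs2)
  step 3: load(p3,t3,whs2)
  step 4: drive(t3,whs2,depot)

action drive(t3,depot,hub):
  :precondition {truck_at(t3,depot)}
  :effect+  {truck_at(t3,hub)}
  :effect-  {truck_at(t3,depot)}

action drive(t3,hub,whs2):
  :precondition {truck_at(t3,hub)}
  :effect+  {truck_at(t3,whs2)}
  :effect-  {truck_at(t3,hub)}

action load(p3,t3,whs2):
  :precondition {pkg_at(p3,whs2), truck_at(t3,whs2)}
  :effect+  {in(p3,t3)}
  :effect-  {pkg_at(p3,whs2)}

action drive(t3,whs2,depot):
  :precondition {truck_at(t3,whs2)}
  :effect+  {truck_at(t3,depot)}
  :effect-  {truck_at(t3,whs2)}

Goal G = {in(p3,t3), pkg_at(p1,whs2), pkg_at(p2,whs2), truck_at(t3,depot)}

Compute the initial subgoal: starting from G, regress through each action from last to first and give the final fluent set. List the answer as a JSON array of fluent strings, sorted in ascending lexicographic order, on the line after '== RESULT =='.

Work backward from the goal:
  through step 4 (drive(t3,whs2,depot)): drop {truck_at(t3,depot)}, keep {in(p3,t3), pkg_at(p1,whs2), pkg_at(p2,whs2)}, require {truck_at(t3,whs2)}
    → {in(p3,t3), pkg_at(p1,whs2), pkg_at(p2,whs2), truck_at(t3,whs2)}
  through step 3 (load(p3,t3,whs2)): drop {in(p3,t3)}, keep {pkg_at(p1,whs2), pkg_at(p2,whs2), truck_at(t3,whs2)}, require {pkg_at(p3,whs2), truck_at(t3,whs2)}
    → {pkg_at(p1,whs2), pkg_at(p2,whs2), pkg_at(p3,whs2), truck_at(t3,whs2)}
  through step 2 (drive(t3,hub,whs2)): drop {truck_at(t3,whs2)}, keep {pkg_at(p1,whs2), pkg_at(p2,whs2), pkg_at(p3,whs2)}, require {truck_at(t3,hub)}
    → {pkg_at(p1,whs2), pkg_at(p2,whs2), pkg_at(p3,whs2), truck_at(t3,hub)}
  through step 1 (drive(t3,depot,hub)): drop {truck_at(t3,hub)}, keep {pkg_at(p1,whs2), pkg_at(p2,whs2), pkg_at(p3,whs2)}, require {truck_at(t3,depot)}
    → {pkg_at(p1,whs2), pkg_at(p2,whs2), pkg_at(p3,whs2), truck_at(t3,depot)}

== RESULT ==
["pkg_at(p1,whs2)", "pkg_at(p2,whs2)", "pkg_at(p3,whs2)", "truck_at(t3,depot)"]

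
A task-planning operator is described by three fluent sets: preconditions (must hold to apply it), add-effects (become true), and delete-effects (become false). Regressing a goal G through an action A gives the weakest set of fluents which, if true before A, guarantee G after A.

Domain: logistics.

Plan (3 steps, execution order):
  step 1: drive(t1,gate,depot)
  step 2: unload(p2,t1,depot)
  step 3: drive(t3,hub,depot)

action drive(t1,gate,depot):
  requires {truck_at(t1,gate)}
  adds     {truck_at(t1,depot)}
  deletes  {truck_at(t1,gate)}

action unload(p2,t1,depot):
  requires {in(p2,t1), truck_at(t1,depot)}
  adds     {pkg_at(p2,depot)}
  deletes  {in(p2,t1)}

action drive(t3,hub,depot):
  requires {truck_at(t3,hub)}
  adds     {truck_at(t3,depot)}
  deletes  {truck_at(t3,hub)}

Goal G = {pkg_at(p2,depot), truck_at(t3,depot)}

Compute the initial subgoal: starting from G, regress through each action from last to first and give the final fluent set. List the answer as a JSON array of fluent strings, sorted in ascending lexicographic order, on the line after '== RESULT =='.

Work backward from the goal:
  through step 3 (drive(t3,hub,depot)): drop {truck_at(t3,depot)}, keep {pkg_at(p2,depot)}, require {truck_at(t3,hub)}
    → {pkg_at(p2,depot), truck_at(t3,hub)}
  through step 2 (unload(p2,t1,depot)): drop {pkg_at(p2,depot)}, keep {truck_at(t3,hub)}, require {in(p2,t1), truck_at(t1,depot)}
    → {in(p2,t1), truck_at(t1,depot), truck_at(t3,hub)}
  through step 1 (drive(t1,gate,depot)): drop {truck_at(t1,depot)}, keep {in(p2,t1), truck_at(t3,hub)}, require {truck_at(t1,gate)}
    → {in(p2,t1), truck_at(t1,gate), truck_at(t3,hub)}

== RESULT ==
["in(p2,t1)", "truck_at(t1,gate)", "truck_at(t3,hub)"]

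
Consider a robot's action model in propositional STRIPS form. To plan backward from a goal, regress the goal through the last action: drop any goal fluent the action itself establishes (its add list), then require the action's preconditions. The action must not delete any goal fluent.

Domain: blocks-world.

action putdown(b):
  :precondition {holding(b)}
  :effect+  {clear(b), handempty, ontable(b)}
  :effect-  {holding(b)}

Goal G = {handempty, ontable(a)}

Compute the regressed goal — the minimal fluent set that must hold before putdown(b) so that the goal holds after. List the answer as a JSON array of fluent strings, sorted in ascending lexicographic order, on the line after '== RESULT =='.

Compute (G \ add) ∪ pre:
  G ∩ del = {}  (empty — regression defined)
  G \ add = {handempty, ontable(a)} \ {clear(b), handempty, ontable(b)} = {ontable(a)}
  ∪ pre   = {ontable(a)} ∪ {holding(b)}
          = {holding(b), ontable(a)}

== RESULT ==
["holding(b)", "ontable(a)"]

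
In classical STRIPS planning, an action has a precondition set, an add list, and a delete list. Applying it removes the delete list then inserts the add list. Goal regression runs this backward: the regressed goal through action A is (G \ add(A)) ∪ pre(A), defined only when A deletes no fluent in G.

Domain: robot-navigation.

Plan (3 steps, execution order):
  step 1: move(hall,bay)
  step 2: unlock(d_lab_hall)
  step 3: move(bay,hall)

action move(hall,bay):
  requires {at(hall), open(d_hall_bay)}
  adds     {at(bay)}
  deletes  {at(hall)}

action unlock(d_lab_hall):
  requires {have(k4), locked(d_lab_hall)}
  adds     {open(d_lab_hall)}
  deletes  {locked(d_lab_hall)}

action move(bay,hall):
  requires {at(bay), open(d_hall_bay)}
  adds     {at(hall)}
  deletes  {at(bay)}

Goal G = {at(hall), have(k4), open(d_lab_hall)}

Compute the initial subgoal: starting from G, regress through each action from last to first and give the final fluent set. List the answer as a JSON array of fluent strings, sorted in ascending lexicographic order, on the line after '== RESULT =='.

Work backward from the goal:
  through step 3 (move(bay,hall)): drop {at(hall)}, keep {have(k4), open(d_lab_hall)}, require {at(bay), open(d_hall_bay)}
    → {at(bay), have(k4), open(d_hall_bay), open(d_lab_hall)}
  through step 2 (unlock(d_lab_hall)): drop {open(d_lab_hall)}, keep {at(bay), have(k4), open(d_hall_bay)}, require {have(k4), locked(d_lab_hall)}
    → {at(bay), have(k4), locked(d_lab_hall), open(d_hall_bay)}
  through step 1 (move(hall,bay)): drop {at(bay)}, keep {have(k4), locked(d_lab_hall), open(d_hall_bay)}, require {at(hall), open(d_hall_bay)}
    → {at(hall), have(k4), locked(d_lab_hall), open(d_hall_bay)}

== RESULT ==
["at(hall)", "have(k4)", "locked(d_lab_hall)", "open(d_hall_bay)"]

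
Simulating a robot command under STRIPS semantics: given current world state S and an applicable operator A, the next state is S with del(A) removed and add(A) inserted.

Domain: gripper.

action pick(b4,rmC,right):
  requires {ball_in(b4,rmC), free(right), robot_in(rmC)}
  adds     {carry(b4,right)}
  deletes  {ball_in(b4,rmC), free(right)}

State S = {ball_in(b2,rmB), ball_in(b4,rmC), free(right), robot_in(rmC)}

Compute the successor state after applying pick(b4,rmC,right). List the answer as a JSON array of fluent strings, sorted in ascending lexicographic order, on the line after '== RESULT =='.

Compute (S \ del) ∪ add:
  pre ⊆ S: {ball_in(b4,rmC), free(right), robot_in(rmC)} ⊆ S  — applicable
  S \ del = {ball_in(b2,rmB), robot_in(rmC)}
  ∪ add   = {ball_in(b2,rmB), carry(b4,right), robot_in(rmC)}

== RESULT ==
["ball_in(b2,rmB)", "carry(b4,right)", "robot_in(rmC)"]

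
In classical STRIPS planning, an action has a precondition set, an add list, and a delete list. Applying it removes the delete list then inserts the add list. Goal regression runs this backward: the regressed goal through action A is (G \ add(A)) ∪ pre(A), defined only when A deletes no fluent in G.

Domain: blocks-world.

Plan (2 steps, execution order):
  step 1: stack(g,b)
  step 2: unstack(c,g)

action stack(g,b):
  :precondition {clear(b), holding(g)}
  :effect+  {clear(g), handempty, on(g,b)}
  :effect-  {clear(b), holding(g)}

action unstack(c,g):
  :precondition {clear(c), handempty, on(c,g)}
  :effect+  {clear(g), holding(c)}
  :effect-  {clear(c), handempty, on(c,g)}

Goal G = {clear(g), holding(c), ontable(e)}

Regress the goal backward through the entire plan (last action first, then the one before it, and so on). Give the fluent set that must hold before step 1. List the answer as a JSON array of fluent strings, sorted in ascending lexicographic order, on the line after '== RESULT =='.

Regress step by step:
  through step 2 (unstack(c,g)): drop {clear(g), holding(c)}, keep {ontable(e)}, require {clear(c), handempty, on(c,g)}
    → {clear(c), handempty, on(c,g), ontable(e)}
  through step 1 (stack(g,b)): drop {handempty}, keep {clear(c), on(c,g), ontable(e)}, require {clear(b), holding(g)}
    → {clear(b), clear(c), holding(g), on(c,g), ontable(e)}

== RESULT ==
["clear(b)", "clear(c)", "holding(g)", "on(c,g)", "ontable(e)"]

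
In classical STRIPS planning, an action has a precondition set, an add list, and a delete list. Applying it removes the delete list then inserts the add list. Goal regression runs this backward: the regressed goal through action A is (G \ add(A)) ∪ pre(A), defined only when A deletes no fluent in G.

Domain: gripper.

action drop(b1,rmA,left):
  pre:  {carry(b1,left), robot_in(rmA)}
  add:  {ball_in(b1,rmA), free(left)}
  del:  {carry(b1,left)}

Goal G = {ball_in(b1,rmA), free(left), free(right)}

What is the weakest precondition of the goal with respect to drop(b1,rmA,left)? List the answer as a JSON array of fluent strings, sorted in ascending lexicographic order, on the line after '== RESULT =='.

Regress:
  G ∩ del = {}  (empty — regression defined)
  G \ add = {ball_in(b1,rmA), free(left), free(right)} \ {ball_in(b1,rmA), free(left)} = {free(right)}
  ∪ pre   = {free(right)} ∪ {carry(b1,left), robot_in(rmA)}
          = {carry(b1,left), free(right), robot_in(rmA)}

== RESULT ==
["carry(b1,left)", "free(right)", "robot_in(rmA)"]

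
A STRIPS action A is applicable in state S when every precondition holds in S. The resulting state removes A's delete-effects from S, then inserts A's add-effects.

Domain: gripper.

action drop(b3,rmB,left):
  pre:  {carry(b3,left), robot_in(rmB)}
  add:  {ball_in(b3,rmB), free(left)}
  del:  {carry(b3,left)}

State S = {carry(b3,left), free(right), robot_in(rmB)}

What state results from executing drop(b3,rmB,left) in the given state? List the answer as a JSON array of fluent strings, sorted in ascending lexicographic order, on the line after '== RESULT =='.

Compute (S \ del) ∪ add:
  pre ⊆ S: {carry(b3,left), robot_in(rmB)} ⊆ S  — applicable
  S \ del = {free(right), robot_in(rmB)}
  ∪ add   = {ball_in(b3,rmB), free(left), free(right), robot_in(rmB)}

== RESULT ==
["ball_in(b3,rmB)", "free(left)", "free(right)", "robot_in(rmB)"]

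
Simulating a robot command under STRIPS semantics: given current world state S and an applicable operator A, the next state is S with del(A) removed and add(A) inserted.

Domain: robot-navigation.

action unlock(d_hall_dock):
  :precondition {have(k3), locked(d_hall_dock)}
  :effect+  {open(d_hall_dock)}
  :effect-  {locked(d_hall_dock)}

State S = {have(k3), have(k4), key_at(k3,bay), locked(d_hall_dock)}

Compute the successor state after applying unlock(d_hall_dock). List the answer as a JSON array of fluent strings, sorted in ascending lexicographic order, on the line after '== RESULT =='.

Progress:
  pre ⊆ S: {have(k3), locked(d_hall_dock)} ⊆ S  — applicable
  S \ del = {have(k3), have(k4), key_at(k3,bay)}
  ∪ add   = {have(k3), have(k4), key_at(k3,bay), open(d_hall_dock)}

== RESULT ==
["have(k3)", "have(k4)", "key_at(k3,bay)", "open(d_hall_dock)"]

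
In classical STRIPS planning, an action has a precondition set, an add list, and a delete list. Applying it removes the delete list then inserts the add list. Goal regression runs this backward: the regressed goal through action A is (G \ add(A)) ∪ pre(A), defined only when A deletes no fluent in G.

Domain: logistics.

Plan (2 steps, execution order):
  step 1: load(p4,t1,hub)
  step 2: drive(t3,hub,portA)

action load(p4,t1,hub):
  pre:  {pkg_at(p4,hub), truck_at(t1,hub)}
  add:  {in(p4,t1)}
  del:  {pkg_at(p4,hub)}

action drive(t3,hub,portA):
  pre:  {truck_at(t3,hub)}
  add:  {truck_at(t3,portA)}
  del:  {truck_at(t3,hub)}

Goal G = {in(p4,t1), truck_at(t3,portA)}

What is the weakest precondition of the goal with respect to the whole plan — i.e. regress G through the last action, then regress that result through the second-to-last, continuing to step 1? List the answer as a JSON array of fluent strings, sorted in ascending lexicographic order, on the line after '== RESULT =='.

Regress step by step:
  through step 2 (drive(t3,hub,portA)): drop {truck_at(t3,portA)}, keep {in(p4,t1)}, require {truck_at(t3,hub)}
    → {in(p4,t1), truck_at(t3,hub)}
  through step 1 (load(p4,t1,hub)): drop {in(p4,t1)}, keep {truck_at(t3,hub)}, require {pkg_at(p4,hub), truck_at(t1,hub)}
    → {pkg_at(p4,hub), truck_at(t1,hub), truck_at(t3,hub)}

== RESULT ==
["pkg_at(p4,hub)", "truck_at(t1,hub)", "truck_at(t3,hub)"]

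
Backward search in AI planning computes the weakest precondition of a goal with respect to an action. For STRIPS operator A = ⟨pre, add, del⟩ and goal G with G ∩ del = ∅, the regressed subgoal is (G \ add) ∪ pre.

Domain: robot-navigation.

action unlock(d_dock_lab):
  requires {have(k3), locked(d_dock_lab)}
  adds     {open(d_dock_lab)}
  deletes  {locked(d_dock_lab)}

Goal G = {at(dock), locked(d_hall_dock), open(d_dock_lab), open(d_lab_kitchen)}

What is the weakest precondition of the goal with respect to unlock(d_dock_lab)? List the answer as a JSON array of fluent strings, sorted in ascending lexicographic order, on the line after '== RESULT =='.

Regress:
  G ∩ del = {}  (empty — regression defined)
  G \ add = {at(dock), locked(d_hall_dock), open(d_dock_lab), open(d_lab_kitchen)} \ {open(d_dock_lab)} = {at(dock), locked(d_hall_dock), open(d_lab_kitchen)}
  ∪ pre   = {at(dock), locked(d_hall_dock), open(d_lab_kitchen)} ∪ {have(k3), locked(d_dock_lab)}
          = {at(dock), have(k3), locked(d_dock_lab), locked(d_hall_dock), open(d_lab_kitchen)}

== RESULT ==
["at(dock)", "have(k3)", "locked(d_dock_lab)", "locked(d_hall_dock)", "open(d_lab_kitchen)"]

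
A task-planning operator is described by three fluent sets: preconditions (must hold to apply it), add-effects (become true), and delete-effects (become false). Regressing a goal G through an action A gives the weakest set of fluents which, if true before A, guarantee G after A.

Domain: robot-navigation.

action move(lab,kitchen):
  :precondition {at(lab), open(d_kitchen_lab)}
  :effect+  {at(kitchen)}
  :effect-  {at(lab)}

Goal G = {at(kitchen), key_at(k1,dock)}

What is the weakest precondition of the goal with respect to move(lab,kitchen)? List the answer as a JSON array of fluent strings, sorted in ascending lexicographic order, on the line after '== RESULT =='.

Regress:
  G ∩ del = {}  (empty — regression defined)
  G \ add = {at(kitchen), key_at(k1,dock)} \ {at(kitchen)} = {key_at(k1,dock)}
  ∪ pre   = {key_at(k1,dock)} ∪ {at(lab), open(d_kitchen_lab)}
          = {at(lab), key_at(k1,dock), open(d_kitchen_lab)}

== RESULT ==
["at(lab)", "key_at(k1,dock)", "open(d_kitchen_lab)"]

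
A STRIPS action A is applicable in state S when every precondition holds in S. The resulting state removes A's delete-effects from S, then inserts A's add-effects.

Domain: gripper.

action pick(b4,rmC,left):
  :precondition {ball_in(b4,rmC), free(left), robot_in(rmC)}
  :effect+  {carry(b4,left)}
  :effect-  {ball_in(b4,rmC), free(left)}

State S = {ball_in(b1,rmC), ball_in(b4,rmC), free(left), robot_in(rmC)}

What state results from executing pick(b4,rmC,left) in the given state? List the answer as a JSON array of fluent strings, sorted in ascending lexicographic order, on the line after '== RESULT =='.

Compute (S \ del) ∪ add:
  pre ⊆ S: {ball_in(b4,rmC), free(left), robot_in(rmC)} ⊆ S  — applicable
  S \ del = {ball_in(b1,rmC), robot_in(rmC)}
  ∪ add   = {ball_in(b1,rmC), carry(b4,left), robot_in(rmC)}

== RESULT ==
["ball_in(b1,rmC)", "carry(b4,left)", "robot_in(rmC)"]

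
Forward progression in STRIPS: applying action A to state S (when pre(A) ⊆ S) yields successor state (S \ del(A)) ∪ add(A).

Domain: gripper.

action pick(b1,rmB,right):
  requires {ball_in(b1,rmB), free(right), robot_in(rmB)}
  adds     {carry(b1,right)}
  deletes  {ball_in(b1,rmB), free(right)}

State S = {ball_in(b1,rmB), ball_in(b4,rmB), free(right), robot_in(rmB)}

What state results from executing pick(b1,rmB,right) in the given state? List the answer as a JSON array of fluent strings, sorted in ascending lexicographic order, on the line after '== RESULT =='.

Progress:
  pre ⊆ S: {ball_in(b1,rmB), free(right), robot_in(rmB)} ⊆ S  — applicable
  S \ del = {ball_in(b4,rmB), robot_in(rmB)}
  ∪ add   = {ball_in(b4,rmB), carry(b1,right), robot_in(rmB)}

== RESULT ==
["ball_in(b4,rmB)", "carry(b1,right)", "robot_in(rmB)"]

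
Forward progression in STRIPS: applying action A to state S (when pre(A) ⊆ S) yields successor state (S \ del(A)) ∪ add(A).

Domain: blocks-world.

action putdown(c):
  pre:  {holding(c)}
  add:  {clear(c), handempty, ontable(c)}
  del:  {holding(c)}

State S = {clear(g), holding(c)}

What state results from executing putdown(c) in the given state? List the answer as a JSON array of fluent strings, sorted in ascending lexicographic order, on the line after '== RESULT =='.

Compute (S \ del) ∪ add:
  pre ⊆ S: {holding(c)} ⊆ S  — applicable
  S \ del = {clear(g)}
  ∪ add   = {clear(c), clear(g), handempty, ontable(c)}

== RESULT ==
["clear(c)", "clear(g)", "handempty", "ontable(c)"]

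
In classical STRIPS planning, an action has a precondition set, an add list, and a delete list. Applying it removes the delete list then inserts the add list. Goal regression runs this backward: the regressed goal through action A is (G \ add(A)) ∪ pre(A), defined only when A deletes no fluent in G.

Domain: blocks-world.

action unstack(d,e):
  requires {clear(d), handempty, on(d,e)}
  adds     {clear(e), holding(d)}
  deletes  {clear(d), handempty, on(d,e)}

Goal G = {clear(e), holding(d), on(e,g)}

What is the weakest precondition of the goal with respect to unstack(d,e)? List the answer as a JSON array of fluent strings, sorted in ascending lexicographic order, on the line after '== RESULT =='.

Compute (G \ add) ∪ pre:
  G ∩ del = {}  (empty — regression defined)
  G \ add = {clear(e), holding(d), on(e,g)} \ {clear(e), holding(d)} = {on(e,g)}
  ∪ pre   = {on(e,g)} ∪ {clear(d), handempty, on(d,e)}
          = {clear(d), handempty, on(d,e), on(e,g)}

== RESULT ==
["clear(d)", "handempty", "on(d,e)", "on(e,g)"]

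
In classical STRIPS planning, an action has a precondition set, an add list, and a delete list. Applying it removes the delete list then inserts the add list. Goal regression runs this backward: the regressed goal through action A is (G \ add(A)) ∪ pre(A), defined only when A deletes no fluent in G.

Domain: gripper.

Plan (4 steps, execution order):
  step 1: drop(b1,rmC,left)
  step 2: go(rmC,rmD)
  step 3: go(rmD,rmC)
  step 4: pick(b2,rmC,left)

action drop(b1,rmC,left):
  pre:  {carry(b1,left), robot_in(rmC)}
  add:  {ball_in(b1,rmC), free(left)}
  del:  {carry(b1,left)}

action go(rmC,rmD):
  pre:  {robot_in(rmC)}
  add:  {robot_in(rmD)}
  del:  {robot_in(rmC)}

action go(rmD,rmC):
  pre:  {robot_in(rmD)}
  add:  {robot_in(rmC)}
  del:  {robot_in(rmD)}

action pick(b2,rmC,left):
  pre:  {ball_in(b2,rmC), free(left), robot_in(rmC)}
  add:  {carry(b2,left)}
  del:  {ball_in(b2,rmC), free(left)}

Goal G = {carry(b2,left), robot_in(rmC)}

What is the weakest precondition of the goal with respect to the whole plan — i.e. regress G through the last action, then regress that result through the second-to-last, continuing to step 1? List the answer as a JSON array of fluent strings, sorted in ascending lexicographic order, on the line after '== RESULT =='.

Regress step by step:
  through step 4 (pick(b2,rmC,left)): drop {carry(b2,left)}, keep {robot_in(rmC)}, require {ball_in(b2,rmC), free(left), robot_in(rmC)}
    → {ball_in(b2,rmC), free(left), robot_in(rmC)}
  through step 3 (go(rmD,rmC)): drop {robot_in(rmC)}, keep {ball_in(b2,rmC), free(left)}, require {robot_in(rmD)}
    → {ball_in(b2,rmC), free(left), robot_in(rmD)}
  through step 2 (go(rmC,rmD)): drop {robot_in(rmD)}, keep {ball_in(b2,rmC), free(left)}, require {robot_in(rmC)}
    → {ball_in(b2,rmC), free(left), robot_in(rmC)}
  through step 1 (drop(b1,rmC,left)): drop {free(left)}, keep {ball_in(b2,rmC), robot_in(rmC)}, require {carry(b1,left), robot_in(rmC)}
    → {ball_in(b2,rmC), carry(b1,left), robot_in(rmC)}

== RESULT ==
["ball_in(b2,rmC)", "carry(b1,left)", "robot_in(rmC)"]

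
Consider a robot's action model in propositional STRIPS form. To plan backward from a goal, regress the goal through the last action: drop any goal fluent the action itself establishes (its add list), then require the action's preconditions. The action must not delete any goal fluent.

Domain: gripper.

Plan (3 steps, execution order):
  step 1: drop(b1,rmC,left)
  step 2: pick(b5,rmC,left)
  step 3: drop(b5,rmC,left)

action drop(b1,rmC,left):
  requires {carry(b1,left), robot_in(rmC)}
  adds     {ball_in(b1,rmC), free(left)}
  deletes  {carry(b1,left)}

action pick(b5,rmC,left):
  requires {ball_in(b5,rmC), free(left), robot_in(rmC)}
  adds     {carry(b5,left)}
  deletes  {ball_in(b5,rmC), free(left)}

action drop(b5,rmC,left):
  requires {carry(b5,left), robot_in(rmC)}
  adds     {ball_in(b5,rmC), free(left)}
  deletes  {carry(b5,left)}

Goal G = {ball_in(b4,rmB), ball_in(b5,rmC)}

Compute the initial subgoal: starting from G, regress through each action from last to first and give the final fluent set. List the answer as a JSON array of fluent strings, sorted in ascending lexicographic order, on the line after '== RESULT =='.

Work backward from the goal:
  through step 3 (drop(b5,rmC,left)): drop {ball_in(b5,rmC)}, keep {ball_in(b4,rmB)}, require {carry(b5,left), robot_in(rmC)}
    → {ball_in(b4,rmB), carry(b5,left), robot_in(rmC)}
  through step 2 (pick(b5,rmC,left)): drop {carry(b5,left)}, keep {ball_in(b4,rmB), robot_in(rmC)}, require {ball_in(b5,rmC), free(left), robot_in(rmC)}
    → {ball_in(b4,rmB), ball_in(b5,rmC), free(left), robot_in(rmC)}
  through step 1 (drop(b1,rmC,left)): drop {free(left)}, keep {ball_in(b4,rmB), ball_in(b5,rmC), robot_in(rmC)}, require {carry(b1,left), robot_in(rmC)}
    → {ball_in(b4,rmB), ball_in(b5,rmC), carry(b1,left), robot_in(rmC)}

== RESULT ==
["ball_in(b4,rmB)", "ball_in(b5,rmC)", "carry(b1,left)", "robot_in(rmC)"]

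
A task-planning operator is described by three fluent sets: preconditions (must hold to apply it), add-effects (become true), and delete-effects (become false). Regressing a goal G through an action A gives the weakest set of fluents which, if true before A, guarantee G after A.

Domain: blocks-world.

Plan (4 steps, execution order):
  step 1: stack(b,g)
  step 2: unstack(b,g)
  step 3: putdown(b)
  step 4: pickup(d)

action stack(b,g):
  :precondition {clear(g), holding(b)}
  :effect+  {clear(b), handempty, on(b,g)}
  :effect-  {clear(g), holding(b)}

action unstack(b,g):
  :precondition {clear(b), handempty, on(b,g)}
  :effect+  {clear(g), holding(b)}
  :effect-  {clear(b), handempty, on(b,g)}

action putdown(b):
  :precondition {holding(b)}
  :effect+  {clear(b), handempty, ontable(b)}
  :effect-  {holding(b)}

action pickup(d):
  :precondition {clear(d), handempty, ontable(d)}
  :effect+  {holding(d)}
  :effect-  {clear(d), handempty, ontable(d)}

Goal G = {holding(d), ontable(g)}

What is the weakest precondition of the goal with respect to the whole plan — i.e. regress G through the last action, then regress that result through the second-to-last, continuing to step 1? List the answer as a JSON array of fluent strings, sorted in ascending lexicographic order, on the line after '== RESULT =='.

Work backward from the goal:
  through step 4 (pickup(d)): drop {holding(d)}, keep {ontable(g)}, require {clear(d), handempty, ontable(d)}
    → {clear(d), handempty, ontable(d), ontable(g)}
  through step 3 (putdown(b)): drop {handempty}, keep {clear(d), ontable(d), ontable(g)}, require {holding(b)}
    → {clear(d), holding(b), ontable(d), ontable(g)}
  through step 2 (unstack(b,g)): drop {holding(b)}, keep {clear(d), ontable(d), ontable(g)}, require {clear(b), handempty, on(b,g)}
    → {clear(b), clear(d), handempty, on(b,g), ontable(d), ontable(g)}
  through step 1 (stack(b,g)): drop {clear(b), handempty, on(b,g)}, keep {clear(d), ontable(d), ontable(g)}, require {clear(g), holding(b)}
    → {clear(d), clear(g), holding(b), ontable(d), ontable(g)}

== RESULT ==
["clear(d)", "clear(g)", "holding(b)", "ontable(d)", "ontable(g)"]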